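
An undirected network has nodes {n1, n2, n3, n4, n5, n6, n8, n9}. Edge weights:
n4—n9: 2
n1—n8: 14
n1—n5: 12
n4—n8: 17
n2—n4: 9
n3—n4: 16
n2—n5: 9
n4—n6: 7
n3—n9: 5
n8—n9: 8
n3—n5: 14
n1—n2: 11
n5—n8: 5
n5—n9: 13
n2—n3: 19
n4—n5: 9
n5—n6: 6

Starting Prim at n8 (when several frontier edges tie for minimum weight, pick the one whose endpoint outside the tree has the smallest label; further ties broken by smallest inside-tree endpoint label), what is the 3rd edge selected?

Grow the tree from n8 using Prim:
Step 1: cheapest edge leaving the tree is n5—n8 (5); add n5.
Step 2: cheapest edge leaving the tree is n5—n6 (6); add n6.
Step 3: cheapest edge leaving the tree is n4—n6 (7); add n4.
Step 4: cheapest edge leaving the tree is n4—n9 (2); add n9.
Step 5: cheapest edge leaving the tree is n3—n9 (5); add n3.
Step 6: cheapest edge leaving the tree is n2—n4 (9); add n2.
Step 7: cheapest edge leaving the tree is n1—n2 (11); add n1.
The 3rd edge added is n4—n6.

n4-n6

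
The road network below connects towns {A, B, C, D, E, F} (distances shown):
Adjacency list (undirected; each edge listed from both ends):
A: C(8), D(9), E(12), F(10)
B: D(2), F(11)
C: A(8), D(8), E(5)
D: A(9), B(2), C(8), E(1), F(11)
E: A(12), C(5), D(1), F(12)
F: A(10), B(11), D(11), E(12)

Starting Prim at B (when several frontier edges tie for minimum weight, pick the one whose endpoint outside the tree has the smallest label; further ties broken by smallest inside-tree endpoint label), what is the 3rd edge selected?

C-E

Prim, starting at B.
Step 1: cheapest edge leaving the tree is B D (2); add D.
Step 2: cheapest edge leaving the tree is D E (1); add E.
Step 3: cheapest edge leaving the tree is C E (5); add C.
Step 4: cheapest edge leaving the tree is A C (8); add A.
Step 5: cheapest edge leaving the tree is A F (10); add F.
The 3rd edge added is C E.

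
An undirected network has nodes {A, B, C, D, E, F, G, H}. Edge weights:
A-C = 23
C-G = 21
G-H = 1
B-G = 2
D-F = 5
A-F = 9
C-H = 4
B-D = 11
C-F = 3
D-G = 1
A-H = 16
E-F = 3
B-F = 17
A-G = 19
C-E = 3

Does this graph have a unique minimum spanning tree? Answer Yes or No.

No

Sort edges by weight, then run Kruskal:
D-G (1): add — endpoints in different components.
G-H (1): add — endpoints in different components.
B-G (2): add — endpoints in different components.
C-E (3): add — endpoints in different components.
C-F (3): add — endpoints in different components.
E-F (3): skip — E and F already connected.
C-H (4): add — endpoints in different components.
D-F (5): skip — D and F already connected.
A-F (9): add — endpoints in different components.
Non-tree edge E-F has weight 3, equal to the heaviest edge on its tree cycle — swapping gives another MST of the same weight. Not unique.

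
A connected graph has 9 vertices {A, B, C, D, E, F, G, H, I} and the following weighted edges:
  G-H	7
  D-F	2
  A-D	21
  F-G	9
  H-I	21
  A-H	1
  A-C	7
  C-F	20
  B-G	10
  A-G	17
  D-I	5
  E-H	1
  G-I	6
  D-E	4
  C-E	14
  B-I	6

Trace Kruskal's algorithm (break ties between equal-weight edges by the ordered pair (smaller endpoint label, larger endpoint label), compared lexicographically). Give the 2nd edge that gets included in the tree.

Kruskal's algorithm — process edges by increasing weight (ties by edge label):
A-H (1): add — endpoints in different components.
E-H (1): add — endpoints in different components.
D-F (2): add — endpoints in different components.
D-E (4): add — endpoints in different components.
D-I (5): add — endpoints in different components.
B-I (6): add — endpoints in different components.
G-I (6): add — endpoints in different components.
A-C (7): add — endpoints in different components.
The 2nd edge added is E-H.

E-H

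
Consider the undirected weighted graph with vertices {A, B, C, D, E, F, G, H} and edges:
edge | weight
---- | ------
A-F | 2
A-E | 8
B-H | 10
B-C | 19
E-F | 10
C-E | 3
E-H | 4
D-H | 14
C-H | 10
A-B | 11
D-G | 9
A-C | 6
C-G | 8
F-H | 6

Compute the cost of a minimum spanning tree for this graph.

42

Sort edges by weight, then run Kruskal:
A-F (2): add — endpoints in different components.
C-E (3): add — endpoints in different components.
E-H (4): add — endpoints in different components.
A-C (6): add — endpoints in different components.
F-H (6): skip — F and H already connected.
A-E (8): skip — A and E already connected.
C-G (8): add — endpoints in different components.
D-G (9): add — endpoints in different components.
B-H (10): add — endpoints in different components.
MST edges: A-F, C-E, E-H, A-C, C-G, D-G, B-H; total weight 2+3+4+6+8+9+10 = 42.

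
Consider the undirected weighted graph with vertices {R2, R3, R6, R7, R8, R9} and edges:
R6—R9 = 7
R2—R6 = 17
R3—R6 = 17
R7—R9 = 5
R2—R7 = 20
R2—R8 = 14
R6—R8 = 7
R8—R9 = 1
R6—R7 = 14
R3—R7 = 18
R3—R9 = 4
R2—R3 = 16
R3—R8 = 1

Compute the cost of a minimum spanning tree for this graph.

28

Prim's algorithm from R8:
Step 1: cheapest edge leaving the tree is R3—R8 (1); add R3.
Step 2: cheapest edge leaving the tree is R8—R9 (1); add R9.
Step 3: cheapest edge leaving the tree is R7—R9 (5); add R7.
Step 4: cheapest edge leaving the tree is R6—R8 (7); add R6.
Step 5: cheapest edge leaving the tree is R2—R8 (14); add R2.
MST edges: R3—R8, R8—R9, R7—R9, R6—R8, R2—R8; total weight 1+1+5+7+14 = 28.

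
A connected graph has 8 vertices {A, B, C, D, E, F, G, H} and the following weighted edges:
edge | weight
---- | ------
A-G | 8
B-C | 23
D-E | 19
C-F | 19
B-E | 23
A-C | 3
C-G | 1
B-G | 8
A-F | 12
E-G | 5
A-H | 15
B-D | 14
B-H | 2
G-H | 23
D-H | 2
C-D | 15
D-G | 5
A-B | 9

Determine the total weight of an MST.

30

Sort edges by weight, then run Kruskal:
C-G (1): add — endpoints in different components.
B-H (2): add — endpoints in different components.
D-H (2): add — endpoints in different components.
A-C (3): add — endpoints in different components.
D-G (5): add — endpoints in different components.
E-G (5): add — endpoints in different components.
A-G (8): skip — A and G already connected.
B-G (8): skip — B and G already connected.
A-B (9): skip — A and B already connected.
A-F (12): add — endpoints in different components.
MST edges: C-G, B-H, D-H, A-C, D-G, E-G, A-F; total weight 1+2+2+3+5+5+12 = 30.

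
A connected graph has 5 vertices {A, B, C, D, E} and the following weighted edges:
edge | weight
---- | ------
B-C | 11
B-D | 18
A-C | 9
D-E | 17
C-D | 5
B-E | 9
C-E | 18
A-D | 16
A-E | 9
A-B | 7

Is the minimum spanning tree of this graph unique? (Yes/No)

No

Kruskal's algorithm — process edges by increasing weight (ties by edge label):
C-D (5): add. Components now {A} {B} {C,D} {E}
A-B (7): add. Components now {A,B} {C,D} {E}
A-C (9): add. Components now {A,B,C,D} {E}
A-E (9): add. Components now {A,B,C,D,E}
Non-tree edge B-E has weight 9, equal to the heaviest edge on its tree cycle — swapping gives another MST of the same weight. Not unique.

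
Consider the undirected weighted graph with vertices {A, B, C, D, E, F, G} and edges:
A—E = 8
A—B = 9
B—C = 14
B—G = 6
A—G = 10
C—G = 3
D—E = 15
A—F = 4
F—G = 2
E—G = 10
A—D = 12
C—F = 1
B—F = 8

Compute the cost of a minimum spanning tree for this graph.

33

Sort edges by weight, then run Kruskal:
C—F (1): add. Components now {A} {B} {C,F} {D} {E} {G}
F—G (2): add. Components now {A} {B} {C,F,G} {D} {E}
C—G (3): skip — C and G already connected.
A—F (4): add. Components now {A,C,F,G} {B} {D} {E}
B—G (6): add. Components now {A,B,C,F,G} {D} {E}
A—E (8): add. Components now {A,B,C,E,F,G} {D}
B—F (8): skip — B and F already connected.
A—B (9): skip — A and B already connected.
A—G (10): skip — A and G already connected.
E—G (10): skip — E and G already connected.
A—D (12): add. Components now {A,B,C,D,E,F,G}
MST edges: C—F, F—G, A—F, B—G, A—E, A—D; total weight 1+2+4+6+8+12 = 33.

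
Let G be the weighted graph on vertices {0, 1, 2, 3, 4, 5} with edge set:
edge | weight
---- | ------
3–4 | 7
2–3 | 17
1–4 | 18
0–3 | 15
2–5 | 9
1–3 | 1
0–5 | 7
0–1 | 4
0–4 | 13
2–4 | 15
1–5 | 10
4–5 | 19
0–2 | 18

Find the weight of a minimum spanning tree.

Kruskal's algorithm — process edges by increasing weight (ties by edge label):
1–3 (1): add — endpoints in different components.
0–1 (4): add — endpoints in different components.
0–5 (7): add — endpoints in different components.
3–4 (7): add — endpoints in different components.
2–5 (9): add — endpoints in different components.
MST edges: 1–3, 0–1, 0–5, 3–4, 2–5; total weight 1+4+7+7+9 = 28.

28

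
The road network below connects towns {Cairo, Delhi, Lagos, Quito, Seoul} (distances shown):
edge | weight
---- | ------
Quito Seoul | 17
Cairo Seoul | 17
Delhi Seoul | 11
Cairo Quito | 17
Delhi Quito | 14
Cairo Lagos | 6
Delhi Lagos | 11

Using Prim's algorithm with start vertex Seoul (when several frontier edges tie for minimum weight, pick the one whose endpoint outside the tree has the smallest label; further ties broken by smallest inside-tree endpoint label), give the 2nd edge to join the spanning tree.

Grow the tree from Seoul using Prim:
Step 1: frontier [Delhi Seoul 11, Cairo Seoul 17, Quito Seoul 17] → take Delhi Seoul (11); add Delhi.
Step 2: frontier [Delhi Lagos 11, Delhi Quito 14, Cairo Seoul 17, Quito Seoul 17] → take Delhi Lagos (11); add Lagos.
Step 3: frontier [Delhi Quito 14, Cairo Lagos 6, Cairo Seoul 17, Quito Seoul 17] → take Cairo Lagos (6); add Cairo.
Step 4: frontier [Cairo Quito 17, Delhi Quito 14, Quito Seoul 17] → take Delhi Quito (14); add Quito.
The 2nd edge added is Delhi Lagos.

Delhi-Lagos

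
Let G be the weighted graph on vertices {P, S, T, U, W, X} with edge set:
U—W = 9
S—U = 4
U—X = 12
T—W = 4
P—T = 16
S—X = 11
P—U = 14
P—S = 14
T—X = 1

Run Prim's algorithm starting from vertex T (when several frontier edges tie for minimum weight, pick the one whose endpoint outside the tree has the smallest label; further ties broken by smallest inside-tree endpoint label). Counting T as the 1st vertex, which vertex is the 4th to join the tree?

U

Grow the tree from T using Prim:
Step 1: cheapest edge leaving the tree is T—X (1); add X.
Step 2: cheapest edge leaving the tree is T—W (4); add W.
Step 3: cheapest edge leaving the tree is U—W (9); add U.
Step 4: cheapest edge leaving the tree is S—U (4); add S.
Step 5: cheapest edge leaving the tree is P—S (14); add P.
Vertex order: T, X, W, U, S, P. The 4th vertex is U.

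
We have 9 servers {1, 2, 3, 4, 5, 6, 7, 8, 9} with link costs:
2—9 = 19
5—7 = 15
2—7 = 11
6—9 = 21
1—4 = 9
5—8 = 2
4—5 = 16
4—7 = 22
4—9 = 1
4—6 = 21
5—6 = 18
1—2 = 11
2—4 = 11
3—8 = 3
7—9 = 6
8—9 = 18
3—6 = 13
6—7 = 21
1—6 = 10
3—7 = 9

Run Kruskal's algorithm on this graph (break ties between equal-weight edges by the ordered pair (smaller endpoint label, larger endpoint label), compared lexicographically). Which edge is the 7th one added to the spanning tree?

Kruskal's algorithm — process edges by increasing weight (ties by edge label):
4—9 (1): add — endpoints in different components.
5—8 (2): add — endpoints in different components.
3—8 (3): add — endpoints in different components.
7—9 (6): add — endpoints in different components.
1—4 (9): add — endpoints in different components.
3—7 (9): add — endpoints in different components.
1—6 (10): add — endpoints in different components.
1—2 (11): add — endpoints in different components.
The 7th edge added is 1—6.

1-6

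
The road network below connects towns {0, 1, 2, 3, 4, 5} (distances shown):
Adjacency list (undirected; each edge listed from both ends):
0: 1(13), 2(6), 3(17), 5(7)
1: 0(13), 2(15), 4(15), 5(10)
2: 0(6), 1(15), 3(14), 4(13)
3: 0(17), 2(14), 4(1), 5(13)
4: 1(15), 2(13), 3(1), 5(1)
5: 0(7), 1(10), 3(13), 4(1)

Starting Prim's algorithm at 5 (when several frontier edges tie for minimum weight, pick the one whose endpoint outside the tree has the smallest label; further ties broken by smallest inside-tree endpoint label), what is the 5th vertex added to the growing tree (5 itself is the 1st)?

Prim, starting at 5.
Step 1: cheapest edge leaving the tree is 4-5 (1); add 4.
Step 2: cheapest edge leaving the tree is 3-4 (1); add 3.
Step 3: cheapest edge leaving the tree is 0-5 (7); add 0.
Step 4: cheapest edge leaving the tree is 0-2 (6); add 2.
Step 5: cheapest edge leaving the tree is 1-5 (10); add 1.
Vertex order: 5, 4, 3, 0, 2, 1. The 5th vertex is 2.

2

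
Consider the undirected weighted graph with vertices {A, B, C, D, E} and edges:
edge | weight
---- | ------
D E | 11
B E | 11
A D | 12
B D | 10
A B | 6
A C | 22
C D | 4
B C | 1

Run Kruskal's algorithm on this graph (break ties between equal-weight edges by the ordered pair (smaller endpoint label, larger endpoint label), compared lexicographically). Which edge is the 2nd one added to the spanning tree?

C-D

Kruskal: consider edges lightest-first.
B C (1): add. Components now {A} {B,C} {D} {E}
C D (4): add. Components now {A} {B,C,D} {E}
A B (6): add. Components now {A,B,C,D} {E}
B D (10): skip — B and D already connected.
B E (11): add. Components now {A,B,C,D,E}
The 2nd edge added is C D.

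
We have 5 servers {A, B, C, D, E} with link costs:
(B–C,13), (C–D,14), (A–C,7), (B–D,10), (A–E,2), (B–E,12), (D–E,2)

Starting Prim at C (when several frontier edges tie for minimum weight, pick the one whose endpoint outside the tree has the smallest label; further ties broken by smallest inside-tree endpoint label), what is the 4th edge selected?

B-D

Grow the tree from C using Prim:
Step 1: cheapest edge leaving the tree is A–C (7); add A.
Step 2: cheapest edge leaving the tree is A–E (2); add E.
Step 3: cheapest edge leaving the tree is D–E (2); add D.
Step 4: cheapest edge leaving the tree is B–D (10); add B.
The 4th edge added is B–D.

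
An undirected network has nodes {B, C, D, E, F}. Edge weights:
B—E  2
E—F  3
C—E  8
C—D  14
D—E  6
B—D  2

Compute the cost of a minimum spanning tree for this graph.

15

Grow the tree from B using Prim:
Step 1: cheapest edge leaving the tree is B—D (2); add D.
Step 2: cheapest edge leaving the tree is B—E (2); add E.
Step 3: cheapest edge leaving the tree is E—F (3); add F.
Step 4: cheapest edge leaving the tree is C—E (8); add C.
MST edges: B—D, B—E, E—F, C—E; total weight 2+2+3+8 = 15.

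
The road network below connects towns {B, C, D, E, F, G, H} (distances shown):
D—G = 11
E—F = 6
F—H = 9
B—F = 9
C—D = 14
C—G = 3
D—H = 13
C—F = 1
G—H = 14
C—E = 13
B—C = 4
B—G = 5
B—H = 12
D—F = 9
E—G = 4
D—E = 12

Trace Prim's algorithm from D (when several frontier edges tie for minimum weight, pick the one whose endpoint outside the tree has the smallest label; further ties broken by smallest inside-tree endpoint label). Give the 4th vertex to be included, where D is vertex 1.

Prim's algorithm from D:
Step 1: cheapest edge leaving the tree is D—F (9); add F.
Step 2: cheapest edge leaving the tree is C—F (1); add C.
Step 3: cheapest edge leaving the tree is C—G (3); add G.
Step 4: cheapest edge leaving the tree is B—C (4); add B.
Step 5: cheapest edge leaving the tree is E—G (4); add E.
Step 6: cheapest edge leaving the tree is F—H (9); add H.
Vertex order: D, F, C, G, B, E, H. The 4th vertex is G.

G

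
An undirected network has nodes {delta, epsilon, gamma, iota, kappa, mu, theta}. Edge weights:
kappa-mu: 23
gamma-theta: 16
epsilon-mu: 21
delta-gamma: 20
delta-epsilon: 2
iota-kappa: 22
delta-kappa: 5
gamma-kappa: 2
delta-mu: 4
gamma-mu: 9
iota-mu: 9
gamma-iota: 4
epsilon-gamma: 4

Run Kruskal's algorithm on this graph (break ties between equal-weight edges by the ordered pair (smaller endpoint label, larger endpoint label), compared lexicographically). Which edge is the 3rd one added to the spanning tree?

delta-mu

Kruskal's algorithm — process edges by increasing weight (ties by edge label):
delta-epsilon (2): add. Components now {delta,epsilon} {iota} {gamma} {kappa} {mu} {theta}
gamma-kappa (2): add. Components now {delta,epsilon} {iota} {gamma,kappa} {mu} {theta}
delta-mu (4): add. Components now {delta,epsilon,mu} {iota} {gamma,kappa} {theta}
epsilon-gamma (4): add. Components now {delta,epsilon,gamma,kappa,mu} {iota} {theta}
gamma-iota (4): add. Components now {delta,epsilon,gamma,iota,kappa,mu} {theta}
delta-kappa (5): skip — delta and kappa already connected.
gamma-mu (9): skip — gamma and mu already connected.
iota-mu (9): skip — iota and mu already connected.
gamma-theta (16): add. Components now {delta,epsilon,gamma,iota,kappa,mu,theta}
The 3rd edge added is delta-mu.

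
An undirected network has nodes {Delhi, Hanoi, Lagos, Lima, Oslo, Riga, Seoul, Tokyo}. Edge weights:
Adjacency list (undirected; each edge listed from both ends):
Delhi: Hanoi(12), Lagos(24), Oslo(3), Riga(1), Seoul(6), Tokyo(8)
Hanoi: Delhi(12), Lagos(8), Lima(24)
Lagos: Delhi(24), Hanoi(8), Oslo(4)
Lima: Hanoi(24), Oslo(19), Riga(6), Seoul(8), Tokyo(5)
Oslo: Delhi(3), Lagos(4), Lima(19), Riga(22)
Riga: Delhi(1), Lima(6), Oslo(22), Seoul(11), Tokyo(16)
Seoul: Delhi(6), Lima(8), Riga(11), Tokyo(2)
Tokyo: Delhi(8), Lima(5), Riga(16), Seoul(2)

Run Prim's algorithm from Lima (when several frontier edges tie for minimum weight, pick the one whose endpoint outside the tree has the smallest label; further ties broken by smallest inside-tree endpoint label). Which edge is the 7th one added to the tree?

Prim, starting at Lima.
Step 1: cheapest edge leaving the tree is Lima Tokyo (5); add Tokyo.
Step 2: cheapest edge leaving the tree is Seoul Tokyo (2); add Seoul.
Step 3: cheapest edge leaving the tree is Delhi Seoul (6); add Delhi.
Step 4: cheapest edge leaving the tree is Delhi Riga (1); add Riga.
Step 5: cheapest edge leaving the tree is Delhi Oslo (3); add Oslo.
Step 6: cheapest edge leaving the tree is Lagos Oslo (4); add Lagos.
Step 7: cheapest edge leaving the tree is Hanoi Lagos (8); add Hanoi.
The 7th edge added is Hanoi Lagos.

Hanoi-Lagos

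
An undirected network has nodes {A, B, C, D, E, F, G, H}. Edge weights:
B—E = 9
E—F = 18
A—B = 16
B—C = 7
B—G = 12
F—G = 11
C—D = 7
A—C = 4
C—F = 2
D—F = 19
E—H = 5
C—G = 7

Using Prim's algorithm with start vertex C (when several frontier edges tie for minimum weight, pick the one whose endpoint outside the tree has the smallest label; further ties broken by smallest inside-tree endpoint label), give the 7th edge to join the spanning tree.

Prim, starting at C.
Step 1: cheapest edge leaving the tree is C—F (2); add F.
Step 2: cheapest edge leaving the tree is A—C (4); add A.
Step 3: cheapest edge leaving the tree is B—C (7); add B.
Step 4: cheapest edge leaving the tree is C—D (7); add D.
Step 5: cheapest edge leaving the tree is C—G (7); add G.
Step 6: cheapest edge leaving the tree is B—E (9); add E.
Step 7: cheapest edge leaving the tree is E—H (5); add H.
The 7th edge added is E—H.

E-H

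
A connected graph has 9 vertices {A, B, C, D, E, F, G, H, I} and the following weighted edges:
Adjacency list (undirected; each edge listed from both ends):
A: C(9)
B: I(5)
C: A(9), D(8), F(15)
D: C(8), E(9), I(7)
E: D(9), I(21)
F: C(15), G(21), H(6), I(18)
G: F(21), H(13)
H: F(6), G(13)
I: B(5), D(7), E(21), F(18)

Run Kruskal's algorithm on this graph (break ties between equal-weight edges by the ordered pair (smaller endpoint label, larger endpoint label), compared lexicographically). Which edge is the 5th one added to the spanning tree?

A-C

Kruskal: consider edges lightest-first.
B I (5): add — endpoints in different components.
F H (6): add — endpoints in different components.
D I (7): add — endpoints in different components.
C D (8): add — endpoints in different components.
A C (9): add — endpoints in different components.
D E (9): add — endpoints in different components.
G H (13): add — endpoints in different components.
C F (15): add — endpoints in different components.
The 5th edge added is A C.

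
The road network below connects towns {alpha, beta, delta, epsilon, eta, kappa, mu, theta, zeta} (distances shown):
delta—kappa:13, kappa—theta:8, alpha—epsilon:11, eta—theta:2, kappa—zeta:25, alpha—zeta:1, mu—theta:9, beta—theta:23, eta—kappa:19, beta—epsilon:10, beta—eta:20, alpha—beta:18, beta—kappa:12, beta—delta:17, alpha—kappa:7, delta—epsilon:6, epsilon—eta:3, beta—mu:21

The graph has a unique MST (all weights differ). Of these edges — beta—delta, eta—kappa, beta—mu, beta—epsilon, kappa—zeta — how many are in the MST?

Kruskal's algorithm — process edges by increasing weight (ties by edge label):
alpha—zeta (1): add — endpoints in different components.
eta—theta (2): add — endpoints in different components.
epsilon—eta (3): add — endpoints in different components.
delta—epsilon (6): add — endpoints in different components.
alpha—kappa (7): add — endpoints in different components.
kappa—theta (8): add — endpoints in different components.
mu—theta (9): add — endpoints in different components.
beta—epsilon (10): add — endpoints in different components.
MST edge set: {alpha—zeta, eta—theta, epsilon—eta, delta—epsilon, alpha—kappa, kappa—theta, mu—theta, beta—epsilon}.
Of the listed edges, {beta—epsilon} are in the MST → 1.

1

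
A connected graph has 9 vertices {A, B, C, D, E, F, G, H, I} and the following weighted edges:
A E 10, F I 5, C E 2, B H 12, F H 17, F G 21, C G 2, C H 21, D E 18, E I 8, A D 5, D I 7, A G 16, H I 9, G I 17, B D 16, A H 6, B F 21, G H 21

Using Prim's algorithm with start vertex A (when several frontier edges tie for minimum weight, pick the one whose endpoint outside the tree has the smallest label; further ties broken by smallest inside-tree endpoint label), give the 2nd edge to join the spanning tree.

A-H

Grow the tree from A using Prim:
Step 1: cheapest edge leaving the tree is A D (5); add D.
Step 2: cheapest edge leaving the tree is A H (6); add H.
Step 3: cheapest edge leaving the tree is D I (7); add I.
Step 4: cheapest edge leaving the tree is F I (5); add F.
Step 5: cheapest edge leaving the tree is E I (8); add E.
Step 6: cheapest edge leaving the tree is C E (2); add C.
Step 7: cheapest edge leaving the tree is C G (2); add G.
Step 8: cheapest edge leaving the tree is B H (12); add B.
The 2nd edge added is A H.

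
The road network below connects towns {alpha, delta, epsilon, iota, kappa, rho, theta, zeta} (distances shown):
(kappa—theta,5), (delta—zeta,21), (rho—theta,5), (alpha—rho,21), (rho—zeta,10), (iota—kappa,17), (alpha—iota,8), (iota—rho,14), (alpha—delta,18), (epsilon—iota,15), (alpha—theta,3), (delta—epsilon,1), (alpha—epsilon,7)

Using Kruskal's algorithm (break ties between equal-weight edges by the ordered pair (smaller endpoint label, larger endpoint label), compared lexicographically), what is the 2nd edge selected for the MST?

alpha-theta

Kruskal: consider edges lightest-first.
delta—epsilon (1): add — endpoints in different components.
alpha—theta (3): add — endpoints in different components.
kappa—theta (5): add — endpoints in different components.
rho—theta (5): add — endpoints in different components.
alpha—epsilon (7): add — endpoints in different components.
alpha—iota (8): add — endpoints in different components.
rho—zeta (10): add — endpoints in different components.
The 2nd edge added is alpha—theta.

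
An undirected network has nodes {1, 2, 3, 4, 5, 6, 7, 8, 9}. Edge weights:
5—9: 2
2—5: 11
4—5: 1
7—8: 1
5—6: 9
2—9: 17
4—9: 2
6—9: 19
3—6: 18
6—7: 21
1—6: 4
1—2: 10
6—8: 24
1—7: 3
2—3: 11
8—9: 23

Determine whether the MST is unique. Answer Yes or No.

No

Kruskal's algorithm — process edges by increasing weight (ties by edge label):
4—5 (1): add — endpoints in different components.
7—8 (1): add — endpoints in different components.
4—9 (2): add — endpoints in different components.
5—9 (2): skip — 5 and 9 already connected.
1—7 (3): add — endpoints in different components.
1—6 (4): add — endpoints in different components.
5—6 (9): add — endpoints in different components.
1—2 (10): add — endpoints in different components.
2—3 (11): add — endpoints in different components.
Non-tree edge 5—9 has weight 2, equal to the heaviest edge on its tree cycle — swapping gives another MST of the same weight. Not unique.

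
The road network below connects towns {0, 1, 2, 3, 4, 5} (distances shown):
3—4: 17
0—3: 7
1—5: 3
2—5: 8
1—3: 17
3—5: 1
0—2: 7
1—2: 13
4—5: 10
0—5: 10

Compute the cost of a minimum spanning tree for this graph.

28

Kruskal: consider edges lightest-first.
3—5 (1): add. Components now {0} {1} {2} {3,5} {4}
1—5 (3): add. Components now {0} {1,3,5} {2} {4}
0—2 (7): add. Components now {0,2} {1,3,5} {4}
0—3 (7): add. Components now {0,1,2,3,5} {4}
2—5 (8): skip — 2 and 5 already connected.
0—5 (10): skip — 0 and 5 already connected.
4—5 (10): add. Components now {0,1,2,3,4,5}
MST edges: 3—5, 1—5, 0—2, 0—3, 4—5; total weight 1+3+7+7+10 = 28.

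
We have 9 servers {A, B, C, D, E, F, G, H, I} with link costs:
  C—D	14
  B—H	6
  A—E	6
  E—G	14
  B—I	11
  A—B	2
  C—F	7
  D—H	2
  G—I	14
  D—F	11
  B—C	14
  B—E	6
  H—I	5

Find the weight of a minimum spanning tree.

53

Sort edges by weight, then run Kruskal:
A—B (2): add — endpoints in different components.
D—H (2): add — endpoints in different components.
H—I (5): add — endpoints in different components.
A—E (6): add — endpoints in different components.
B—E (6): skip — B and E already connected.
B—H (6): add — endpoints in different components.
C—F (7): add — endpoints in different components.
B—I (11): skip — B and I already connected.
D—F (11): add — endpoints in different components.
B—C (14): skip — B and C already connected.
C—D (14): skip — C and D already connected.
E—G (14): add — endpoints in different components.
MST edges: A—B, D—H, H—I, A—E, B—H, C—F, D—F, E—G; total weight 2+2+5+6+6+7+11+14 = 53.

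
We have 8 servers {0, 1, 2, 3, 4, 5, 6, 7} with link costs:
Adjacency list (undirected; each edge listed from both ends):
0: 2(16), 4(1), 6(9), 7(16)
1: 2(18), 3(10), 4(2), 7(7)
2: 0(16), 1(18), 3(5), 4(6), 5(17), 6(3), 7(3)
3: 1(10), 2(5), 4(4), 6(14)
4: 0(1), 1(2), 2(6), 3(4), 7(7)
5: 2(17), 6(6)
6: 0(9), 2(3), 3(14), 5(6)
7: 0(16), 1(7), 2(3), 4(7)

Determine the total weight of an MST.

24

Grow the tree from 2 using Prim:
Step 1: cheapest edge leaving the tree is 2-6 (3); add 6.
Step 2: cheapest edge leaving the tree is 2-7 (3); add 7.
Step 3: cheapest edge leaving the tree is 2-3 (5); add 3.
Step 4: cheapest edge leaving the tree is 3-4 (4); add 4.
Step 5: cheapest edge leaving the tree is 0-4 (1); add 0.
Step 6: cheapest edge leaving the tree is 1-4 (2); add 1.
Step 7: cheapest edge leaving the tree is 5-6 (6); add 5.
MST edges: 2-6, 2-7, 2-3, 3-4, 0-4, 1-4, 5-6; total weight 3+3+5+4+1+2+6 = 24.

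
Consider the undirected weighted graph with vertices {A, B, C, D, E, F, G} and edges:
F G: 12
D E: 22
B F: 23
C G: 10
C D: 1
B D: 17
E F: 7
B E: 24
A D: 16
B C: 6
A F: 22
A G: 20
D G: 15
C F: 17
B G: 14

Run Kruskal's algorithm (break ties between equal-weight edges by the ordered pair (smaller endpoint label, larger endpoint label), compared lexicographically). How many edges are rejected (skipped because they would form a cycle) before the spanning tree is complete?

2

Sort edges by weight, then run Kruskal:
C D (1): add — endpoints in different components.
B C (6): add — endpoints in different components.
E F (7): add — endpoints in different components.
C G (10): add — endpoints in different components.
F G (12): add — endpoints in different components.
B G (14): skip — B and G already connected.
D G (15): skip — D and G already connected.
A D (16): add — endpoints in different components.
Edges rejected before the tree was complete: 2.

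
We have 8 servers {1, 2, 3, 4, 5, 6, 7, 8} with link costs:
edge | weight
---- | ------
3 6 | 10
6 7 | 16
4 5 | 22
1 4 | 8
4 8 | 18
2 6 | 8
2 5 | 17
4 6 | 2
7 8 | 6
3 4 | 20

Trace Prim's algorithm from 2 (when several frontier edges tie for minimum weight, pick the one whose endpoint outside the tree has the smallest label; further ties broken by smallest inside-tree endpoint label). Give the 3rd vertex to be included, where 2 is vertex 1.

Prim's algorithm from 2:
Step 1: cheapest edge leaving the tree is 2 6 (8); add 6.
Step 2: cheapest edge leaving the tree is 4 6 (2); add 4.
Step 3: cheapest edge leaving the tree is 1 4 (8); add 1.
Step 4: cheapest edge leaving the tree is 3 6 (10); add 3.
Step 5: cheapest edge leaving the tree is 6 7 (16); add 7.
Step 6: cheapest edge leaving the tree is 7 8 (6); add 8.
Step 7: cheapest edge leaving the tree is 2 5 (17); add 5.
Vertex order: 2, 6, 4, 1, 3, 7, 8, 5. The 3rd vertex is 4.

4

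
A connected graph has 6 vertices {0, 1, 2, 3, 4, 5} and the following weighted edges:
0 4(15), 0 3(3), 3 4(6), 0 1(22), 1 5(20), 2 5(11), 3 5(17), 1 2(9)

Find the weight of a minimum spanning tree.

46

Prim, starting at 1.
Step 1: frontier [1 2 9, 1 5 20, 0 1 22] → take 1 2 (9); add 2.
Step 2: frontier [1 5 20, 0 1 22, 2 5 11] → take 2 5 (11); add 5.
Step 3: frontier [0 1 22, 3 5 17] → take 3 5 (17); add 3.
Step 4: frontier [0 1 22, 0 3 3, 3 4 6] → take 0 3 (3); add 0.
Step 5: frontier [0 4 15, 3 4 6] → take 3 4 (6); add 4.
MST edges: 1 2, 2 5, 3 5, 0 3, 3 4; total weight 9+11+17+3+6 = 46.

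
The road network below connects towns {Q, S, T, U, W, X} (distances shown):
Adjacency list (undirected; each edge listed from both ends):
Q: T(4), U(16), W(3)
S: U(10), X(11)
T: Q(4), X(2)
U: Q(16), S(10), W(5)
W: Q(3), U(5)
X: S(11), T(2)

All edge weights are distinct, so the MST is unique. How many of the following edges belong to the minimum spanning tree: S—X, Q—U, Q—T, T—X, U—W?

3

Sort edges by weight, then run Kruskal:
T—X (2): add — endpoints in different components.
Q—W (3): add — endpoints in different components.
Q—T (4): add — endpoints in different components.
U—W (5): add — endpoints in different components.
S—U (10): add — endpoints in different components.
MST edge set: {T—X, Q—W, Q—T, U—W, S—U}.
Of the listed edges, {Q—T, T—X, U—W} are in the MST → 3.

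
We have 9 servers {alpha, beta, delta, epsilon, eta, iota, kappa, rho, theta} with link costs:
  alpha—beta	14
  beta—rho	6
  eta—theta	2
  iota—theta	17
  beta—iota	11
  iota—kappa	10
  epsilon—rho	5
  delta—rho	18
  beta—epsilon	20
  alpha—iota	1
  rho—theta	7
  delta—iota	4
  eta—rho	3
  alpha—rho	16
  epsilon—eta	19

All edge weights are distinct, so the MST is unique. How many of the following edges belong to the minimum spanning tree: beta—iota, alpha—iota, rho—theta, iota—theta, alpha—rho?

Sort edges by weight, then run Kruskal:
alpha—iota (1): add — endpoints in different components.
eta—theta (2): add — endpoints in different components.
eta—rho (3): add — endpoints in different components.
delta—iota (4): add — endpoints in different components.
epsilon—rho (5): add — endpoints in different components.
beta—rho (6): add — endpoints in different components.
rho—theta (7): skip — theta and rho already connected.
iota—kappa (10): add — endpoints in different components.
beta—iota (11): add — endpoints in different components.
MST edge set: {alpha—iota, eta—theta, eta—rho, delta—iota, epsilon—rho, beta—rho, iota—kappa, beta—iota}.
Of the listed edges, {beta—iota, alpha—iota} are in the MST → 2.

2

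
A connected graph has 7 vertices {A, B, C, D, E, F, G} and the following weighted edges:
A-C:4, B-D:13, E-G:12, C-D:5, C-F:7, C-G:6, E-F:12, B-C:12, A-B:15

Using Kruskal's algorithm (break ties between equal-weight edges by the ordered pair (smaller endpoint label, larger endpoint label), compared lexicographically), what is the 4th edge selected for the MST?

Sort edges by weight, then run Kruskal:
A-C (4): add — endpoints in different components.
C-D (5): add — endpoints in different components.
C-G (6): add — endpoints in different components.
C-F (7): add — endpoints in different components.
B-C (12): add — endpoints in different components.
E-F (12): add — endpoints in different components.
The 4th edge added is C-F.

C-F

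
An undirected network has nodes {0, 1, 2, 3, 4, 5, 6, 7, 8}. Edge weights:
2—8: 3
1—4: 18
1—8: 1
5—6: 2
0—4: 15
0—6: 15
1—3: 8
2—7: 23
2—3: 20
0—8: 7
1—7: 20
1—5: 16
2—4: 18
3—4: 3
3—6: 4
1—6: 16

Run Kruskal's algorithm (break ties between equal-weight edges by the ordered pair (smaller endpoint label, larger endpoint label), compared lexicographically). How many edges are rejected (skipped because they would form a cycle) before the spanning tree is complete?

6

Sort edges by weight, then run Kruskal:
1—8 (1): add — endpoints in different components.
5—6 (2): add — endpoints in different components.
2—8 (3): add — endpoints in different components.
3—4 (3): add — endpoints in different components.
3—6 (4): add — endpoints in different components.
0—8 (7): add — endpoints in different components.
1—3 (8): add — endpoints in different components.
0—4 (15): skip — 0 and 4 already connected.
0—6 (15): skip — 0 and 6 already connected.
1—5 (16): skip — 1 and 5 already connected.
1—6 (16): skip — 1 and 6 already connected.
1—4 (18): skip — 1 and 4 already connected.
2—4 (18): skip — 2 and 4 already connected.
1—7 (20): add — endpoints in different components.
Edges rejected before the tree was complete: 6.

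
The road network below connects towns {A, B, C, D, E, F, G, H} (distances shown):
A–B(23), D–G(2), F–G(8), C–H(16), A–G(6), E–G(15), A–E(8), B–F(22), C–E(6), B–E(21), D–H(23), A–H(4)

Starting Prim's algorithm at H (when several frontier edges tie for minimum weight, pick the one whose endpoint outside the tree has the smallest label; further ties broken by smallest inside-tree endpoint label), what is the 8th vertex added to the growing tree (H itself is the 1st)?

B

Grow the tree from H using Prim:
Step 1: cheapest edge leaving the tree is A–H (4); add A.
Step 2: cheapest edge leaving the tree is A–G (6); add G.
Step 3: cheapest edge leaving the tree is D–G (2); add D.
Step 4: cheapest edge leaving the tree is A–E (8); add E.
Step 5: cheapest edge leaving the tree is C–E (6); add C.
Step 6: cheapest edge leaving the tree is F–G (8); add F.
Step 7: cheapest edge leaving the tree is B–E (21); add B.
Vertex order: H, A, G, D, E, C, F, B. The 8th vertex is B.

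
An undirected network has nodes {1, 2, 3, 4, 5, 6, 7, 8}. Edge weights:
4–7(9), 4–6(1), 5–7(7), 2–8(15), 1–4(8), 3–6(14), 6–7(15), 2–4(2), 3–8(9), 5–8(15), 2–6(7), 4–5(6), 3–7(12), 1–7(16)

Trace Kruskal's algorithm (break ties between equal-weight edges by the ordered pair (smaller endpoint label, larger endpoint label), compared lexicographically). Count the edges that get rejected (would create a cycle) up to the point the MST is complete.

Kruskal's algorithm — process edges by increasing weight (ties by edge label):
4–6 (1): add — endpoints in different components.
2–4 (2): add — endpoints in different components.
4–5 (6): add — endpoints in different components.
2–6 (7): skip — 2 and 6 already connected.
5–7 (7): add — endpoints in different components.
1–4 (8): add — endpoints in different components.
3–8 (9): add — endpoints in different components.
4–7 (9): skip — 4 and 7 already connected.
3–7 (12): add — endpoints in different components.
Edges rejected before the tree was complete: 2.

2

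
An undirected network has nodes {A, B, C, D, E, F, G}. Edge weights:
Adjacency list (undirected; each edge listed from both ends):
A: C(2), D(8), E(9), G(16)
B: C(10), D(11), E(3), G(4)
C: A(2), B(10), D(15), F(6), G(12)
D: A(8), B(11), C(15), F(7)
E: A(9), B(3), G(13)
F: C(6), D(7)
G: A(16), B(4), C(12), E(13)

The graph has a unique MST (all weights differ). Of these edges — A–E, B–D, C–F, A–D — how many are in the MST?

Sort edges by weight, then run Kruskal:
A–C (2): add — endpoints in different components.
B–E (3): add — endpoints in different components.
B–G (4): add — endpoints in different components.
C–F (6): add — endpoints in different components.
D–F (7): add — endpoints in different components.
A–D (8): skip — A and D already connected.
A–E (9): add — endpoints in different components.
MST edge set: {A–C, B–E, B–G, C–F, D–F, A–E}.
Of the listed edges, {A–E, C–F} are in the MST → 2.

2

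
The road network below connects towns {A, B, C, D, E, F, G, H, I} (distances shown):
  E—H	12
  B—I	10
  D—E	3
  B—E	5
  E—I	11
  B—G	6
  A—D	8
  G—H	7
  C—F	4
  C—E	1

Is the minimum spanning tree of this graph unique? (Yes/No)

Kruskal: consider edges lightest-first.
C—E (1): add — endpoints in different components.
D—E (3): add — endpoints in different components.
C—F (4): add — endpoints in different components.
B—E (5): add — endpoints in different components.
B—G (6): add — endpoints in different components.
G—H (7): add — endpoints in different components.
A—D (8): add — endpoints in different components.
B—I (10): add — endpoints in different components.
Every non-tree edge has weight strictly greater than the heaviest edge on the tree path between its endpoints, so the MST is unique.

Yes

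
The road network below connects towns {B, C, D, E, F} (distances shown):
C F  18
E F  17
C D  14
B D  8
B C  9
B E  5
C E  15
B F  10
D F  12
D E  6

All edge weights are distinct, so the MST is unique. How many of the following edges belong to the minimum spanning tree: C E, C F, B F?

1

Kruskal: consider edges lightest-first.
B E (5): add. Components now {B,E} {C} {D} {F}
D E (6): add. Components now {B,D,E} {C} {F}
B D (8): skip — B and D already connected.
B C (9): add. Components now {B,C,D,E} {F}
B F (10): add. Components now {B,C,D,E,F}
MST edge set: {B E, D E, B C, B F}.
Of the listed edges, {B F} are in the MST → 1.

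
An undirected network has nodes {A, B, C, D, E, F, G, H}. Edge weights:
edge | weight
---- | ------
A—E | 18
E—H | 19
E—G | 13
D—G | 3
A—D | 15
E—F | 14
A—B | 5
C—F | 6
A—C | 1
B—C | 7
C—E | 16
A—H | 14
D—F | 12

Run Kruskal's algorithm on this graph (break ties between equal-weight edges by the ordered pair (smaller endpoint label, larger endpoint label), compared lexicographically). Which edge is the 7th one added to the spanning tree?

Sort edges by weight, then run Kruskal:
A—C (1): add — endpoints in different components.
D—G (3): add — endpoints in different components.
A—B (5): add — endpoints in different components.
C—F (6): add — endpoints in different components.
B—C (7): skip — B and C already connected.
D—F (12): add — endpoints in different components.
E—G (13): add — endpoints in different components.
A—H (14): add — endpoints in different components.
The 7th edge added is A—H.

A-H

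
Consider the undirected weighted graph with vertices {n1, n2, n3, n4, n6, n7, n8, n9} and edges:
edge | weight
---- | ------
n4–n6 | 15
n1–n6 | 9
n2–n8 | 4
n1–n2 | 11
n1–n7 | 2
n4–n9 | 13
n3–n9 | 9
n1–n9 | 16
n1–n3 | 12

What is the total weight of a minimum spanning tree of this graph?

Grow the tree from n6 using Prim:
Step 1: frontier [n1–n6 9, n4–n6 15] → take n1–n6 (9); add n1.
Step 2: frontier [n1–n7 2, n1–n2 11, n1–n3 12, n1–n9 16, n4–n6 15] → take n1–n7 (2); add n7.
Step 3: frontier [n1–n2 11, n1–n3 12, n1–n9 16, n4–n6 15] → take n1–n2 (11); add n2.
Step 4: frontier [n1–n3 12, n1–n9 16, n2–n8 4, n4–n6 15] → take n2–n8 (4); add n8.
Step 5: frontier [n1–n3 12, n1–n9 16, n4–n6 15] → take n1–n3 (12); add n3.
Step 6: frontier [n1–n9 16, n3–n9 9, n4–n6 15] → take n3–n9 (9); add n9.
Step 7: frontier [n4–n6 15, n4–n9 13] → take n4–n9 (13); add n4.
MST edges: n1–n6, n1–n7, n1–n2, n2–n8, n1–n3, n3–n9, n4–n9; total weight 9+2+11+4+12+9+13 = 60.

60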